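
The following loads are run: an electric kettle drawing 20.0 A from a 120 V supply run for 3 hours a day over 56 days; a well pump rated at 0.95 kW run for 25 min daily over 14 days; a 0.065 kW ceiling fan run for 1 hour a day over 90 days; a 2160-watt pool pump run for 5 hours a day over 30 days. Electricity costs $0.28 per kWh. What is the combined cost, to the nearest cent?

electric kettle: Power = 20.0 A × 120 V = 2400 W = 2.4 kW
electric kettle: Runtime = 3 h/day × 56 days = 168 h
electric kettle: 2.4 kW × 168 h = 403.2 kWh
well pump: Runtime = 25 min × 14 = 350 min = 5.833333… h
well pump: 0.95 kW × 5.833333… h = 5.541666… kWh
ceiling fan: Runtime = 1 h/day × 90 days = 90 h
ceiling fan: 0.065 kW × 90 h = 5.85 kWh
pool pump: Runtime = 5 h/day × 30 days = 150 h
pool pump: 2.16 kW × 150 h = 324 kWh
Total energy = 738.591666… kWh
Cost = 738.591666… × $0.28 = $206.81

$206.81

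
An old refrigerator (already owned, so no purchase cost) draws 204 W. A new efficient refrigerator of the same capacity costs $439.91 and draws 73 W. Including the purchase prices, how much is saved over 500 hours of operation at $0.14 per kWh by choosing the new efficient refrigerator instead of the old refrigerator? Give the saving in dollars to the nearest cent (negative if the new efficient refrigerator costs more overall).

-$430.74

old refrigerator: $0.00 + (204/1000) kW × 500 h × $0.14 = $0.00 + $14.28 = $14.28
new efficient refrigerator: $439.91 + (73/1000) kW × 500 h × $0.14 = $439.91 + $5.11 = $445.02
Saving = $14.28 − $445.02 = −$430.74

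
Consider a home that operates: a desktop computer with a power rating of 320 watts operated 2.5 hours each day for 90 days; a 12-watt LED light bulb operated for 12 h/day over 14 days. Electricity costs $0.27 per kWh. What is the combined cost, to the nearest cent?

desktop computer: Runtime = 2.5 h/day × 90 days = 225 h
desktop computer: 0.32 kW × 225 h = 72 kWh
LED light bulb: Runtime = 12 h/day × 14 days = 168 h
LED light bulb: 0.012 kW × 168 h = 2.016 kWh
Total energy = 74.016 kWh
Cost = 74.016 × $0.27 = $19.98

$19.98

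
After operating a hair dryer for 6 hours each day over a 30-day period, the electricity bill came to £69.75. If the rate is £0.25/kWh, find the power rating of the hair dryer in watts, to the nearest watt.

1550 W

Energy = £69.75 ÷ £0.25/kWh = 279 kWh
Runtime = 6 h/day × 30 days = 180 h
Power = 279 kWh ÷ 180 h = 1.55 kW = 1550 W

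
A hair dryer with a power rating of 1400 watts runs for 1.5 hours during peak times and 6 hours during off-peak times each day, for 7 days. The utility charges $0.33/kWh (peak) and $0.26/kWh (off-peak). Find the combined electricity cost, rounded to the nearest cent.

$20.14

Peak energy = 1.4 kW × 1.5 h × 7 = 14.7 kWh
Off-peak energy = 1.4 kW × 6 h × 7 = 58.8 kWh
Cost = 14.7 × $0.33 + 58.8 × $0.26 = $4.851 + $15.288 = $20.14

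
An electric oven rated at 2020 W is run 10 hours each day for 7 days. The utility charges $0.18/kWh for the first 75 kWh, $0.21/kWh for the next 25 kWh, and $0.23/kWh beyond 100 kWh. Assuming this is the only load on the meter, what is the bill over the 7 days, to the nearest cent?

Runtime = 10 h/day × 7 days = 70 h
Energy = 2.02 kW × 70 h = 141.4 kWh
Tier 1 (0–75 kWh): 75 × $0.18 = $13.5
Tier 2 (75–100 kWh): 25 × $0.21 = $5.25
Above 100 kWh: 41.4 × $0.23 = $9.522
Bill = $28.27

$28.27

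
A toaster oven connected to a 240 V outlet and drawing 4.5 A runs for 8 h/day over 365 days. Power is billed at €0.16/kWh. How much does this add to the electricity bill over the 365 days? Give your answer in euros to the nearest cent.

€504.58

Power = 4.5 A × 240 V = 1080 W = 1.08 kW
Runtime = 8 h/day × 365 days = 2920 h
Energy = 1.08 kW × 2920 h = 3153.6 kWh
Cost = 3153.6 kWh × €0.16/kWh = €504.58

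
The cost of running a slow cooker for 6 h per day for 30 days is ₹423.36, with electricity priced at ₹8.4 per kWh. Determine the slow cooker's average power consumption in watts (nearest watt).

280 W

Energy = ₹423.36 ÷ ₹8.4/kWh = 50.4 kWh
Runtime = 6 h/day × 30 days = 180 h
Power = 50.4 kWh ÷ 180 h = 0.28 kW = 280 W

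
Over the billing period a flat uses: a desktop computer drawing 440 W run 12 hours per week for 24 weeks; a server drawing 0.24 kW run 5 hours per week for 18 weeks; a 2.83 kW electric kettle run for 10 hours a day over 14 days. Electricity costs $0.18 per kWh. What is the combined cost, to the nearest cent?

desktop computer: Runtime = 12 h/week × 24 weeks = 288 h
desktop computer: 0.44 kW × 288 h = 126.72 kWh
server: Runtime = 5 h/week × 18 weeks = 90 h
server: 0.24 kW × 90 h = 21.6 kWh
electric kettle: Runtime = 10 h/day × 14 days = 140 h
electric kettle: 2.83 kW × 140 h = 396.2 kWh
Total energy = 544.52 kWh
Cost = 544.52 × $0.18 = $98.01

$98.01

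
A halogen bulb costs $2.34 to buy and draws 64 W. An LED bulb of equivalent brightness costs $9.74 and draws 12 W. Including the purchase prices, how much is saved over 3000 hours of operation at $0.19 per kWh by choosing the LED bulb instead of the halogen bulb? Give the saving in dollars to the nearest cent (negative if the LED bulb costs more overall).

halogen bulb: $2.34 + (64/1000) kW × 3000 h × $0.19 = $2.34 + $36.48 = $38.82
LED bulb: $9.74 + (12/1000) kW × 3000 h × $0.19 = $9.74 + $6.84 = $16.58
Saving = $38.82 − $16.58 = $22.24

$22.24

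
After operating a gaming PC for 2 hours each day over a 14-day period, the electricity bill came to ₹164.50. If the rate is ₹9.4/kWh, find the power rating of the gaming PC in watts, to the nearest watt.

Energy = ₹164.50 ÷ ₹9.4/kWh = 17.5 kWh
Runtime = 2 h/day × 14 days = 28 h
Power = 17.5 kWh ÷ 28 h = 0.625 kW = 625 W

625 W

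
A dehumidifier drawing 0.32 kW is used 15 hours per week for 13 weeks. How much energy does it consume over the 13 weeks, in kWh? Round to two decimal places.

Runtime = 15 h/week × 13 weeks = 195 h
Energy = 0.32 kW × 195 h = 62.4 kWh

62.40 kWh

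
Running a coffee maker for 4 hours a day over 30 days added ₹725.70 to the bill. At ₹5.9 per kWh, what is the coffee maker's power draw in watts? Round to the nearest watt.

1025 W

Energy = ₹725.70 ÷ ₹5.9/kWh = 123 kWh
Runtime = 4 h/day × 30 days = 120 h
Power = 123 kWh ÷ 120 h = 1.025 kW = 1025 W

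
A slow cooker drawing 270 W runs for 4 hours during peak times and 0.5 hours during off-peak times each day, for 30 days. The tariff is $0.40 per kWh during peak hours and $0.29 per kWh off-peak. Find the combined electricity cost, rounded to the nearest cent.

Peak energy = 0.27 kW × 4 h × 30 = 32.4 kWh
Off-peak energy = 0.27 kW × 0.5 h × 30 = 4.05 kWh
Cost = 32.4 × $0.40 + 4.05 × $0.29 = $12.96 + $1.1745 = $14.13

$14.13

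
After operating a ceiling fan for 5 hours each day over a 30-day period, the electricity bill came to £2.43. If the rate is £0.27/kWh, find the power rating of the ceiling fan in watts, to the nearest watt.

60 W

Energy = £2.43 ÷ £0.27/kWh = 9 kWh
Runtime = 5 h/day × 30 days = 150 h
Power = 9 kWh ÷ 150 h = 0.06 kW = 60 W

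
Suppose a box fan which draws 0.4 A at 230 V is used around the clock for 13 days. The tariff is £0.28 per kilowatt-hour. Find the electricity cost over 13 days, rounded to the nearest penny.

Power = 0.4 A × 230 V = 92 W = 0.092 kW
Runtime = 24 h × 13 = 312 h
Energy = 0.092 kW × 312 h = 28.704 kWh
Cost = 28.704 kWh × £0.28/kWh = £8.04

£8.04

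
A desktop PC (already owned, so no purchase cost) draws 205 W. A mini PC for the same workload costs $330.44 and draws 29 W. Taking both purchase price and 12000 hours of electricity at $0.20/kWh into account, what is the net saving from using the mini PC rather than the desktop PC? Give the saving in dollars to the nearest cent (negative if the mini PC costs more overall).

desktop PC: $0.00 + (205/1000) kW × 12000 h × $0.20 = $0.00 + $492 = $492
mini PC: $330.44 + (29/1000) kW × 12000 h × $0.20 = $330.44 + $69.6 = $400.04
Saving = $492 − $400.04 = $91.96

$91.96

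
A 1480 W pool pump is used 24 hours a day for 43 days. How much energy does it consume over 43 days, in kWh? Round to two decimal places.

Runtime = 24 h × 43 = 1032 h
Energy = 1.48 kW × 1032 h = 1527.36 kWh

1527.36 kWh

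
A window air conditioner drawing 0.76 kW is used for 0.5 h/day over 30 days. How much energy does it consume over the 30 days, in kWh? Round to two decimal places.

Runtime = 0.5 h/day × 30 days = 15 h
Energy = 0.76 kW × 15 h = 11.4 kWh

11.40 kWh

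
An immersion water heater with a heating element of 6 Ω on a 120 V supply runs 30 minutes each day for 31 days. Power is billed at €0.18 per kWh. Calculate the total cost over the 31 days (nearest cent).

Power = V²/R = 120²/6 = 2400 W = 2.4 kW
Runtime = 30 min × 31 = 930 min = 15.5 h
Energy = 2.4 kW × 15.5 h = 37.2 kWh
Cost = 37.2 kWh × €0.18/kWh = €6.70

€6.70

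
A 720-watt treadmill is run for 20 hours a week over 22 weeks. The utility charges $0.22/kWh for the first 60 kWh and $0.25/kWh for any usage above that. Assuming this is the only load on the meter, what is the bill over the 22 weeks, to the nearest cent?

Runtime = 20 h/week × 22 weeks = 440 h
Energy = 0.72 kW × 440 h = 316.8 kWh
Tier 1 (0–60 kWh): 60 × $0.22 = $13.2
Above 60 kWh: 256.8 × $0.25 = $64.2
Bill = $77.40

$77.40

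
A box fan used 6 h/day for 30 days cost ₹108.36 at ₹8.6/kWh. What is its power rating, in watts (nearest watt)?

Energy = ₹108.36 ÷ ₹8.6/kWh = 12.6 kWh
Runtime = 6 h/day × 30 days = 180 h
Power = 12.6 kWh ÷ 180 h = 0.07 kW = 70 W

70 W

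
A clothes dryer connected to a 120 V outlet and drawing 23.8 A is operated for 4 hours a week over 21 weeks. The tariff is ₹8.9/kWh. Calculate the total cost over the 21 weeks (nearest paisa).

₹2135.15

Power = 23.8 A × 120 V = 2856 W = 2.856 kW
Runtime = 4 h/week × 21 weeks = 84 h
Energy = 2.856 kW × 84 h = 239.904 kWh
Cost = 239.904 kWh × ₹8.9/kWh = ₹2135.15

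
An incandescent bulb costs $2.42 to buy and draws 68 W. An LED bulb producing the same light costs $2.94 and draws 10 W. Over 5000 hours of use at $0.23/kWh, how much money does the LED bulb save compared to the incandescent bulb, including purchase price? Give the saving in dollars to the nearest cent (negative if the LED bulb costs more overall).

incandescent bulb: $2.42 + (68/1000) kW × 5000 h × $0.23 = $2.42 + $78.2 = $80.62
LED bulb: $2.94 + (10/1000) kW × 5000 h × $0.23 = $2.94 + $11.5 = $14.44
Saving = $80.62 − $14.44 = $66.18

$66.18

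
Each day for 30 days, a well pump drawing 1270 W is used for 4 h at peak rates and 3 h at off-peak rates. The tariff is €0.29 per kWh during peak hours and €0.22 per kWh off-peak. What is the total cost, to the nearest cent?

Peak energy = 1.27 kW × 4 h × 30 = 152.4 kWh
Off-peak energy = 1.27 kW × 3 h × 30 = 114.3 kWh
Cost = 152.4 × €0.29 + 114.3 × €0.22 = €44.196 + €25.146 = €69.34

€69.34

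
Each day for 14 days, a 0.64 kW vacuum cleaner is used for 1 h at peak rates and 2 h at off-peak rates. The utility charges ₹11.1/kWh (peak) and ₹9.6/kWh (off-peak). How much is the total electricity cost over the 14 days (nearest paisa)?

₹271.49

Peak energy = 0.64 kW × 1 h × 14 = 8.96 kWh
Off-peak energy = 0.64 kW × 2 h × 14 = 17.92 kWh
Cost = 8.96 × ₹11.1 + 17.92 × ₹9.6 = ₹99.456 + ₹172.032 = ₹271.49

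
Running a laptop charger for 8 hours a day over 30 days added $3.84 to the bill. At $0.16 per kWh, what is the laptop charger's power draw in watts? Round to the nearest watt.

Energy = $3.84 ÷ $0.16/kWh = 24 kWh
Runtime = 8 h/day × 30 days = 240 h
Power = 24 kWh ÷ 240 h = 0.1 kW = 100 W

100 W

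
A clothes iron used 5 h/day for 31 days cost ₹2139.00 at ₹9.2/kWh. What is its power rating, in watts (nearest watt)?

Energy = ₹2139.00 ÷ ₹9.2/kWh = 232.5 kWh
Runtime = 5 h/day × 31 days = 155 h
Power = 232.5 kWh ÷ 155 h = 1.5 kW = 1500 W

1500 W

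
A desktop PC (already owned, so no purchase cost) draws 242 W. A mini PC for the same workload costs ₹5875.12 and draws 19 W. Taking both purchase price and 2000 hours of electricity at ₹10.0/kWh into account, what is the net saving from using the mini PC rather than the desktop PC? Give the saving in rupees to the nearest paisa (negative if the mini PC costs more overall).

desktop PC: ₹0.00 + (242/1000) kW × 2000 h × ₹10.0 = ₹0.00 + ₹4840 = ₹4840
mini PC: ₹5875.12 + (19/1000) kW × 2000 h × ₹10.0 = ₹5875.12 + ₹380 = ₹6255.12
Saving = ₹4840 − ₹6255.12 = −₹1415.12

-₹1415.12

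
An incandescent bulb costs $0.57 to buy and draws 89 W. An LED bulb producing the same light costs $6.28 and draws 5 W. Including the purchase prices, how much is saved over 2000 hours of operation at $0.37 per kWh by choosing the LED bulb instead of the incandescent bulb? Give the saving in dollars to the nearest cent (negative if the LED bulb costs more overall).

incandescent bulb: $0.57 + (89/1000) kW × 2000 h × $0.37 = $0.57 + $65.86 = $66.43
LED bulb: $6.28 + (5/1000) kW × 2000 h × $0.37 = $6.28 + $3.7 = $9.98
Saving = $66.43 − $9.98 = $56.45

$56.45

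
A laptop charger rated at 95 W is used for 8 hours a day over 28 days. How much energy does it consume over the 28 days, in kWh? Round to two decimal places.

21.28 kWh

Runtime = 8 h/day × 28 days = 224 h
Energy = 0.095 kW × 224 h = 21.28 kWh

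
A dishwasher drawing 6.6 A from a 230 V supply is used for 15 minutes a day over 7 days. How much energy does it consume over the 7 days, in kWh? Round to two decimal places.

2.66 kWh

Power = 6.6 A × 230 V = 1518 W = 1.518 kW
Runtime = 15 min × 7 = 105 min = 1.75 h
Energy = 1.518 kW × 1.75 h = 2.6565 kWh ≈ 2.66 kWh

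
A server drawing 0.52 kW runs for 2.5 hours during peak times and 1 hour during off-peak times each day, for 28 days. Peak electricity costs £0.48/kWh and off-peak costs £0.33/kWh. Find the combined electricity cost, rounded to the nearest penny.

£22.28

Peak energy = 0.52 kW × 2.5 h × 28 = 36.4 kWh
Off-peak energy = 0.52 kW × 1 h × 28 = 14.56 kWh
Cost = 36.4 × £0.48 + 14.56 × £0.33 = £17.472 + £4.8048 = £22.28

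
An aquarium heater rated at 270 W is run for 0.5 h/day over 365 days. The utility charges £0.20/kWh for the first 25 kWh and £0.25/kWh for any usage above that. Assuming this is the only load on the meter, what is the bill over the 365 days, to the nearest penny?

Runtime = 0.5 h/day × 365 days = 182.5 h
Energy = 0.27 kW × 182.5 h = 49.275 kWh
Tier 1 (0–25 kWh): 25 × £0.20 = £5
Above 25 kWh: 24.275 × £0.25 = £6.06875
Bill = £11.07

£11.07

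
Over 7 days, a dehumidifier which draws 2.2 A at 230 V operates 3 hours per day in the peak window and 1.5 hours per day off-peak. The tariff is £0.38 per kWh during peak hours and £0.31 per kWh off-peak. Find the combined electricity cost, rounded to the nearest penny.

£5.68

Power = 2.2 A × 230 V = 506 W = 0.506 kW
Peak energy = 0.506 kW × 3 h × 7 = 10.626 kWh
Off-peak energy = 0.506 kW × 1.5 h × 7 = 5.313 kWh
Cost = 10.626 × £0.38 + 5.313 × £0.31 = £4.03788 + £1.64703 = £5.68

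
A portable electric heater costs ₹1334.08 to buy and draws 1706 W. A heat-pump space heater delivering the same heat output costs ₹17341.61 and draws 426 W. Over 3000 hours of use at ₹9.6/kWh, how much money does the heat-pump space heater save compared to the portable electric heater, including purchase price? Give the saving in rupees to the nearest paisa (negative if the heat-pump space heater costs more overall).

portable electric heater: ₹1334.08 + (1706/1000) kW × 3000 h × ₹9.6 = ₹1334.08 + ₹49132.8 = ₹50466.88
heat-pump space heater: ₹17341.61 + (426/1000) kW × 3000 h × ₹9.6 = ₹17341.61 + ₹12268.8 = ₹29610.41
Saving = ₹50466.88 − ₹29610.41 = ₹20856.47

₹20856.47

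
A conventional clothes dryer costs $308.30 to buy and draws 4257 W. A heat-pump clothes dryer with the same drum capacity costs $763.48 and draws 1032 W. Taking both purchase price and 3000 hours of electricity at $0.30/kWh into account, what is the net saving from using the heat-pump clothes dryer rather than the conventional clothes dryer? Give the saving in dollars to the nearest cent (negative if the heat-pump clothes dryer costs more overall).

$2447.32

conventional clothes dryer: $308.30 + (4257/1000) kW × 3000 h × $0.30 = $308.30 + $3831.3 = $4139.6
heat-pump clothes dryer: $763.48 + (1032/1000) kW × 3000 h × $0.30 = $763.48 + $928.8 = $1692.28
Saving = $4139.6 − $1692.28 = $2447.32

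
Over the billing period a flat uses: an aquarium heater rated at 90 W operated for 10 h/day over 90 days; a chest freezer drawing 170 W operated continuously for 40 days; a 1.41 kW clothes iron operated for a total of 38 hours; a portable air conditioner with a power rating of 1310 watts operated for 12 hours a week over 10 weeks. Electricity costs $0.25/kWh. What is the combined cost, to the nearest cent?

$113.75

aquarium heater: Runtime = 10 h/day × 90 days = 900 h
aquarium heater: 0.09 kW × 900 h = 81 kWh
chest freezer: Runtime = 24 h × 40 = 960 h
chest freezer: 0.17 kW × 960 h = 163.2 kWh
clothes iron: 1.41 kW × 38 h = 53.58 kWh
portable air conditioner: Runtime = 12 h/week × 10 weeks = 120 h
portable air conditioner: 1.31 kW × 120 h = 157.2 kWh
Total energy = 454.98 kWh
Cost = 454.98 × $0.25 = $113.75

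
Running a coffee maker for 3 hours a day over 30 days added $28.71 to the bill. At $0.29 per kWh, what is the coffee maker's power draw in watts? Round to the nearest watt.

1100 W

Energy = $28.71 ÷ $0.29/kWh = 99 kWh
Runtime = 3 h/day × 30 days = 90 h
Power = 99 kWh ÷ 90 h = 1.1 kW = 1100 W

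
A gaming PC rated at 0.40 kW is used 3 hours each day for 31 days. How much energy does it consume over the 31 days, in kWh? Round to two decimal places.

37.20 kWh

Runtime = 3 h/day × 31 days = 93 h
Energy = 0.4 kW × 93 h = 37.2 kWh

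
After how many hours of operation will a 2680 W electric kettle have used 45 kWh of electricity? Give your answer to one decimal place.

16.8 h

Hours = 45 kWh ÷ 2.68 kW = 16.8 h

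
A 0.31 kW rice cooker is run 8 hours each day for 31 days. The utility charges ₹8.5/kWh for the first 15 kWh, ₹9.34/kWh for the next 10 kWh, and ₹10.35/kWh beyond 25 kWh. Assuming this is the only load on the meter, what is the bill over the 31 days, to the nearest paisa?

₹757.86

Runtime = 8 h/day × 31 days = 248 h
Energy = 0.31 kW × 248 h = 76.88 kWh
Tier 1 (0–15 kWh): 15 × ₹8.5 = ₹127.5
Tier 2 (15–25 kWh): 10 × ₹9.34 = ₹93.4
Above 25 kWh: 51.88 × ₹10.35 = ₹536.958
Bill = ₹757.86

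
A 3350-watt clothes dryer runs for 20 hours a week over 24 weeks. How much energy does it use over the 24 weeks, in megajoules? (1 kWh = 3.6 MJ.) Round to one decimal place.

Runtime = 20 h/week × 24 weeks = 480 h
Energy = 3.35 kW × 480 h = 1608 kWh
= 1608 × 3.6 MJ = 5788.8 MJ

5788.8 MJ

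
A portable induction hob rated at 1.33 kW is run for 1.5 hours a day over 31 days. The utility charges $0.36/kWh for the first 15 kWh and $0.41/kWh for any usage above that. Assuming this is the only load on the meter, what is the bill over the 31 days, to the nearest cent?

$24.61

Runtime = 1.5 h/day × 31 days = 46.5 h
Energy = 1.33 kW × 46.5 h = 61.845 kWh
Tier 1 (0–15 kWh): 15 × $0.36 = $5.4
Above 15 kWh: 46.845 × $0.41 = $19.20645
Bill = $24.61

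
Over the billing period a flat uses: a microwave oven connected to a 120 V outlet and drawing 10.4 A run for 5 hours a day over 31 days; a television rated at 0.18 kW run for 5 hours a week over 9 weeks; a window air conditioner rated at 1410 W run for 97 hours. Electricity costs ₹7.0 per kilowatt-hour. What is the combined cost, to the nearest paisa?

₹2368.17

microwave oven: Power = 10.4 A × 120 V = 1248 W = 1.248 kW
microwave oven: Runtime = 5 h/day × 31 days = 155 h
microwave oven: 1.248 kW × 155 h = 193.44 kWh
television: Runtime = 5 h/week × 9 weeks = 45 h
television: 0.18 kW × 45 h = 8.1 kWh
window air conditioner: 1.41 kW × 97 h = 136.77 kWh
Total energy = 338.31 kWh
Cost = 338.31 × ₹7.0 = ₹2368.17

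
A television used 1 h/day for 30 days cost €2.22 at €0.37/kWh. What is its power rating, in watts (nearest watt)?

Energy = €2.22 ÷ €0.37/kWh = 6 kWh
Runtime = 1 h/day × 30 days = 30 h
Power = 6 kWh ÷ 30 h = 0.2 kW = 200 W

200 W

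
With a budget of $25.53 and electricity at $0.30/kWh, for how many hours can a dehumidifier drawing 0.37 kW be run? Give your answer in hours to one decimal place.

230.0 h

Energy available = $25.53 ÷ $0.30/kWh = 85.1 kWh
Hours = 85.1 kWh ÷ 0.37 kW = 230.0 h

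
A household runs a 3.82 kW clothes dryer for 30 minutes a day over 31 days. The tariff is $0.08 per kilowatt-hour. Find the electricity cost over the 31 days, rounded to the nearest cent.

$4.74

Runtime = 30 min × 31 = 930 min = 15.5 h
Energy = 3.82 kW × 15.5 h = 59.21 kWh
Cost = 59.21 kWh × $0.08/kWh = $4.74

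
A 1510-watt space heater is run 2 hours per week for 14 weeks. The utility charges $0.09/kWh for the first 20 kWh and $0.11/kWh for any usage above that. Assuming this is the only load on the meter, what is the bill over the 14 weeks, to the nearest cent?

Runtime = 2 h/week × 14 weeks = 28 h
Energy = 1.51 kW × 28 h = 42.28 kWh
Tier 1 (0–20 kWh): 20 × $0.09 = $1.8
Above 20 kWh: 22.28 × $0.11 = $2.4508
Bill = $4.25

$4.25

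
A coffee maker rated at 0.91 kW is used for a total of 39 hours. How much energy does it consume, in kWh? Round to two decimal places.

35.49 kWh

Energy = 0.91 kW × 39 h = 35.49 kWh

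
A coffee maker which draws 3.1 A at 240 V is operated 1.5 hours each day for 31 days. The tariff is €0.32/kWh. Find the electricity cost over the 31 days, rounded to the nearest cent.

Power = 3.1 A × 240 V = 744 W = 0.744 kW
Runtime = 1.5 h/day × 31 days = 46.5 h
Energy = 0.744 kW × 46.5 h = 34.596 kWh
Cost = 34.596 kWh × €0.32/kWh = €11.07

€11.07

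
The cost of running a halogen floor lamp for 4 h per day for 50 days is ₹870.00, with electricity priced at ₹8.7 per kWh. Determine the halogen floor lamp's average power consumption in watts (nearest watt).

Energy = ₹870.00 ÷ ₹8.7/kWh = 100 kWh
Runtime = 4 h/day × 50 days = 200 h
Power = 100 kWh ÷ 200 h = 0.5 kW = 500 W

500 W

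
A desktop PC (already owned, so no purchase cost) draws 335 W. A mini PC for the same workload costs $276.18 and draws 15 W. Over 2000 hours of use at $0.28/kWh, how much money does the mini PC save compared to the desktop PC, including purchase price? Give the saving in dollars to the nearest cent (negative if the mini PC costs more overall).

-$96.98

desktop PC: $0.00 + (335/1000) kW × 2000 h × $0.28 = $0.00 + $187.6 = $187.6
mini PC: $276.18 + (15/1000) kW × 2000 h × $0.28 = $276.18 + $8.4 = $284.58
Saving = $187.6 − $284.58 = −$96.98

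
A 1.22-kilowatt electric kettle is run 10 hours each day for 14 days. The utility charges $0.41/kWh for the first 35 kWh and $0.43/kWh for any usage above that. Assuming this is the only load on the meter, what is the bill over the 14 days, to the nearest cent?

Runtime = 10 h/day × 14 days = 140 h
Energy = 1.22 kW × 140 h = 170.8 kWh
Tier 1 (0–35 kWh): 35 × $0.41 = $14.35
Above 35 kWh: 135.8 × $0.43 = $58.394
Bill = $72.74

$72.74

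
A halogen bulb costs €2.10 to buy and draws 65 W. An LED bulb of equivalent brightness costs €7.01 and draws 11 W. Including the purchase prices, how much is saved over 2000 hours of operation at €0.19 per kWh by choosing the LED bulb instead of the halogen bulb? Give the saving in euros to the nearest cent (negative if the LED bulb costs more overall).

halogen bulb: €2.10 + (65/1000) kW × 2000 h × €0.19 = €2.10 + €24.7 = €26.8
LED bulb: €7.01 + (11/1000) kW × 2000 h × €0.19 = €7.01 + €4.18 = €11.19
Saving = €26.8 − €11.19 = €15.61

€15.61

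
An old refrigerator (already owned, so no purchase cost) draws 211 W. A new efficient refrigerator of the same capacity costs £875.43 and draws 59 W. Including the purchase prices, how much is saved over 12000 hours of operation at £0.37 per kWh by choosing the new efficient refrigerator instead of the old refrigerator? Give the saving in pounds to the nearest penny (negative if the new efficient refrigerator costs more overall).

old refrigerator: £0.00 + (211/1000) kW × 12000 h × £0.37 = £0.00 + £936.84 = £936.84
new efficient refrigerator: £875.43 + (59/1000) kW × 12000 h × £0.37 = £875.43 + £261.96 = £1137.39
Saving = £936.84 − £1137.39 = −£200.55

-£200.55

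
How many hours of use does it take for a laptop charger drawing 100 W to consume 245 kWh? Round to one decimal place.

Hours = 245 kWh ÷ 0.1 kW = 2450.0 h

2450.0 h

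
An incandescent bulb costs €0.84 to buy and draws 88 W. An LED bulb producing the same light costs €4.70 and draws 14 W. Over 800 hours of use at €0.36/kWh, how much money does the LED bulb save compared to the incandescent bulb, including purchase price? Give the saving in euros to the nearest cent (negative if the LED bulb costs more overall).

incandescent bulb: €0.84 + (88/1000) kW × 800 h × €0.36 = €0.84 + €25.344 = €26.184
LED bulb: €4.70 + (14/1000) kW × 800 h × €0.36 = €4.70 + €4.032 = €8.732
Saving = €26.184 − €8.732 = €17.452 → €17.45

€17.45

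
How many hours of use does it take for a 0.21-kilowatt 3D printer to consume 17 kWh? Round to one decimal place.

81.0 h

Hours = 17 kWh ÷ 0.21 kW = 81.0 h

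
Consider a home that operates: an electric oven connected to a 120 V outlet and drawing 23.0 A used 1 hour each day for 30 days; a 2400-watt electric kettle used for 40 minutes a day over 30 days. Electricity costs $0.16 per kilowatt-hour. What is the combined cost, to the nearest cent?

$20.93

electric oven: Power = 23.0 A × 120 V = 2760 W = 2.76 kW
electric oven: Runtime = 1 h/day × 30 days = 30 h
electric oven: 2.76 kW × 30 h = 82.8 kWh
electric kettle: Runtime = 40 min × 30 = 1200 min = 20 h
electric kettle: 2.4 kW × 20 h = 48 kWh
Total energy = 130.8 kWh
Cost = 130.8 × $0.16 = $20.93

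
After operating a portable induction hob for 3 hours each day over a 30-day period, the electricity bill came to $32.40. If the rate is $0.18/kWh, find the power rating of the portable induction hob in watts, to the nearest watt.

Energy = $32.40 ÷ $0.18/kWh = 180 kWh
Runtime = 3 h/day × 30 days = 90 h
Power = 180 kWh ÷ 90 h = 2 kW = 2000 W

2000 W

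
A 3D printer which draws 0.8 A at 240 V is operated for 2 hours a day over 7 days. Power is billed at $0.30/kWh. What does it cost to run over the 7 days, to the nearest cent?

Power = 0.8 A × 240 V = 192 W = 0.192 kW
Runtime = 2 h/day × 7 days = 14 h
Energy = 0.192 kW × 14 h = 2.688 kWh
Cost = 2.688 kWh × $0.30/kWh = $0.81

$0.81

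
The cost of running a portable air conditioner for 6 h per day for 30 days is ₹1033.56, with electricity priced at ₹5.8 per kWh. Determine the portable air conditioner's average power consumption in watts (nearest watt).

Energy = ₹1033.56 ÷ ₹5.8/kWh = 178.2 kWh
Runtime = 6 h/day × 30 days = 180 h
Power = 178.2 kWh ÷ 180 h = 0.99 kW = 990 W

990 W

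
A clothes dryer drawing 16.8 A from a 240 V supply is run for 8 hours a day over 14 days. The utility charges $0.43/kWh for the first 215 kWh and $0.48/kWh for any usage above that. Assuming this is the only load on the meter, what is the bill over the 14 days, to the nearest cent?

$206.01

Power = 16.8 A × 240 V = 4032 W = 4.032 kW
Runtime = 8 h/day × 14 days = 112 h
Energy = 4.032 kW × 112 h = 451.584 kWh
Tier 1 (0–215 kWh): 215 × $0.43 = $92.45
Above 215 kWh: 236.584 × $0.48 = $113.56032
Bill = $206.01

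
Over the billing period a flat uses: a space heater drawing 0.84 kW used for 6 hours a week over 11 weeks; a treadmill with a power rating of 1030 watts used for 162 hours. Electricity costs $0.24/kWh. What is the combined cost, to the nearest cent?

space heater: Runtime = 6 h/week × 11 weeks = 66 h
space heater: 0.84 kW × 66 h = 55.44 kWh
treadmill: 1.03 kW × 162 h = 166.86 kWh
Total energy = 222.3 kWh
Cost = 222.3 × $0.24 = $53.35

$53.35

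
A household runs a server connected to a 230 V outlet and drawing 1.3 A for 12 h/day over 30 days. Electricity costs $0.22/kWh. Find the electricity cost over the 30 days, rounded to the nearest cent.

$23.68

Power = 1.3 A × 230 V = 299 W = 0.299 kW
Runtime = 12 h/day × 30 days = 360 h
Energy = 0.299 kW × 360 h = 107.64 kWh
Cost = 107.64 kWh × $0.22/kWh = $23.68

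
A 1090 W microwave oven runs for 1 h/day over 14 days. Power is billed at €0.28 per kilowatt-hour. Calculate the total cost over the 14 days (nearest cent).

Runtime = 1 h/day × 14 days = 14 h
Energy = 1.09 kW × 14 h = 15.26 kWh
Cost = 15.26 kWh × €0.28/kWh = €4.27

€4.27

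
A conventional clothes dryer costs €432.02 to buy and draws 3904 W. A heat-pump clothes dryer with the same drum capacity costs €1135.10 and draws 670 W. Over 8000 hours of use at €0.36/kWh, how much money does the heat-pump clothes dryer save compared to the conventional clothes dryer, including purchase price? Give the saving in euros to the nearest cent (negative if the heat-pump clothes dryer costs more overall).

€8610.84

conventional clothes dryer: €432.02 + (3904/1000) kW × 8000 h × €0.36 = €432.02 + €11243.52 = €11675.54
heat-pump clothes dryer: €1135.10 + (670/1000) kW × 8000 h × €0.36 = €1135.10 + €1929.6 = €3064.7
Saving = €11675.54 − €3064.7 = €8610.84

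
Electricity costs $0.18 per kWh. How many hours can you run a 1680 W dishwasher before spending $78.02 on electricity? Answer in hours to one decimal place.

258.0 h

Energy available = $78.02 ÷ $0.18/kWh = 433.4444 kWh
Hours = 433.4444 kWh ÷ 1.68 kW = 258.0 h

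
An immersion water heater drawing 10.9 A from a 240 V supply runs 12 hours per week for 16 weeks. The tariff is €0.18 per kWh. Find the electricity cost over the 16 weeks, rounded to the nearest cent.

€90.41

Power = 10.9 A × 240 V = 2616 W = 2.616 kW
Runtime = 12 h/week × 16 weeks = 192 h
Energy = 2.616 kW × 192 h = 502.272 kWh
Cost = 502.272 kWh × €0.18/kWh = €90.41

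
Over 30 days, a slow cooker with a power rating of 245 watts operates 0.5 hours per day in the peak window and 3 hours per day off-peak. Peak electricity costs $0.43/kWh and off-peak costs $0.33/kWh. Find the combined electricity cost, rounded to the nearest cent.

$8.86

Peak energy = 0.245 kW × 0.5 h × 30 = 3.675 kWh
Off-peak energy = 0.245 kW × 3 h × 30 = 22.05 kWh
Cost = 3.675 × $0.43 + 22.05 × $0.33 = $1.58025 + $7.2765 = $8.86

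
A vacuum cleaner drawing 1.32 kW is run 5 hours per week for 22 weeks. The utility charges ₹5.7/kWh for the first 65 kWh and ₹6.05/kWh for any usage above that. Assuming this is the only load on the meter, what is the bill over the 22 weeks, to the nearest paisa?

Runtime = 5 h/week × 22 weeks = 110 h
Energy = 1.32 kW × 110 h = 145.2 kWh
Tier 1 (0–65 kWh): 65 × ₹5.7 = ₹370.5
Above 65 kWh: 80.2 × ₹6.05 = ₹485.21
Bill = ₹855.71

₹855.71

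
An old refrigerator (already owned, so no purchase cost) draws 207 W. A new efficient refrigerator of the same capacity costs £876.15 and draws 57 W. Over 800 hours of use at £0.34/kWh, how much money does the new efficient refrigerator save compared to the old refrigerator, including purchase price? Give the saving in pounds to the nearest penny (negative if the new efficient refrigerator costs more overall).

old refrigerator: £0.00 + (207/1000) kW × 800 h × £0.34 = £0.00 + £56.304 = £56.304
new efficient refrigerator: £876.15 + (57/1000) kW × 800 h × £0.34 = £876.15 + £15.504 = £891.654
Saving = £56.304 − £891.654 = −£835.35

-£835.35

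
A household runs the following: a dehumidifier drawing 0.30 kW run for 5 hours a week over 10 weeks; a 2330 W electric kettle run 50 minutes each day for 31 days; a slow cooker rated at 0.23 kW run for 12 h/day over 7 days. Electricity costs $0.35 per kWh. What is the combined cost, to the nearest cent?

dehumidifier: Runtime = 5 h/week × 10 weeks = 50 h
dehumidifier: 0.3 kW × 50 h = 15 kWh
electric kettle: Runtime = 50 min × 31 = 1550 min = 25.833333… h
electric kettle: 2.33 kW × 25.833333… h = 60.191666… kWh
slow cooker: Runtime = 12 h/day × 7 days = 84 h
slow cooker: 0.23 kW × 84 h = 19.32 kWh
Total energy = 94.511666… kWh
Cost = 94.511666… × $0.35 = $33.08

$33.08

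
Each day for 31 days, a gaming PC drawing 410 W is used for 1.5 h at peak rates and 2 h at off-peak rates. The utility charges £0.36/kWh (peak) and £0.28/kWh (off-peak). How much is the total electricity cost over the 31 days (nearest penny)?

Peak energy = 0.41 kW × 1.5 h × 31 = 19.065 kWh
Off-peak energy = 0.41 kW × 2 h × 31 = 25.42 kWh
Cost = 19.065 × £0.36 + 25.42 × £0.28 = £6.8634 + £7.1176 = £13.98

£13.98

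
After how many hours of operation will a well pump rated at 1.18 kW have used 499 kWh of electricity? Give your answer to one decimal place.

Hours = 499 kWh ÷ 1.18 kW = 422.9 h

422.9 h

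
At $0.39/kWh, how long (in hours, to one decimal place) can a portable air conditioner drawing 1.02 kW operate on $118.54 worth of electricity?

Energy available = $118.54 ÷ $0.39/kWh = 303.9487 kWh
Hours = 303.9487 kWh ÷ 1.02 kW = 298.0 h

298.0 h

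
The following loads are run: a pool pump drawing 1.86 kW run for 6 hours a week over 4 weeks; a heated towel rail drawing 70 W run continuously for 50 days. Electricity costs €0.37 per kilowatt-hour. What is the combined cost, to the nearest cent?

€47.60

pool pump: Runtime = 6 h/week × 4 weeks = 24 h
pool pump: 1.86 kW × 24 h = 44.64 kWh
heated towel rail: Runtime = 24 h × 50 = 1200 h
heated towel rail: 0.07 kW × 1200 h = 84 kWh
Total energy = 128.64 kWh
Cost = 128.64 × €0.37 = €47.60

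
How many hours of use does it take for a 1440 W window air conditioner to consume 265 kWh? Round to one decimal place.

184.0 h

Hours = 265 kWh ÷ 1.44 kW = 184.0 h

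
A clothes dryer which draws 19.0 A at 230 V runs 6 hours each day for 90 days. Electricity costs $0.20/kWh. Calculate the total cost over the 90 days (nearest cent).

$471.96

Power = 19.0 A × 230 V = 4370 W = 4.37 kW
Runtime = 6 h/day × 90 days = 540 h
Energy = 4.37 kW × 540 h = 2359.8 kWh
Cost = 2359.8 kWh × $0.20/kWh = $471.96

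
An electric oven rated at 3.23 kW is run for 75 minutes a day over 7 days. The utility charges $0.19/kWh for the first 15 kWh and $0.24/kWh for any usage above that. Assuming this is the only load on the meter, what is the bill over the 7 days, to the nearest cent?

Runtime = 75 min × 7 = 525 min = 8.75 h
Energy = 3.23 kW × 8.75 h = 28.2625 kWh
Tier 1 (0–15 kWh): 15 × $0.19 = $2.85
Above 15 kWh: 13.2625 × $0.24 = $3.183
Bill = $6.03

$6.03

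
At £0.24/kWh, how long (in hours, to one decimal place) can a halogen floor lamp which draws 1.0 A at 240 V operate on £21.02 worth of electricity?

Power = 1.0 A × 240 V = 240 W = 0.24 kW
Energy available = £21.02 ÷ £0.24/kWh = 87.5833 kWh
Hours = 87.5833 kWh ÷ 0.24 kW = 364.9 h

364.9 h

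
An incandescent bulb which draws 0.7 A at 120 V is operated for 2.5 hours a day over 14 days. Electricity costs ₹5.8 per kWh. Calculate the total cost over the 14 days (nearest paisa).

₹17.05

Power = 0.7 A × 120 V = 84 W = 0.084 kW
Runtime = 2.5 h/day × 14 days = 35 h
Energy = 0.084 kW × 35 h = 2.94 kWh
Cost = 2.94 kWh × ₹5.8/kWh = ₹17.05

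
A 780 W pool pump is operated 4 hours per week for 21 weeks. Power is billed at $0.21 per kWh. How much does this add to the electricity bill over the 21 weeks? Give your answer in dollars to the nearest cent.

$13.76

Runtime = 4 h/week × 21 weeks = 84 h
Energy = 0.78 kW × 84 h = 65.52 kWh
Cost = 65.52 kWh × $0.21/kWh = $13.76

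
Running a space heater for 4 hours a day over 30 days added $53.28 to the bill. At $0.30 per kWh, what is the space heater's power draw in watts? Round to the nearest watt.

1480 W

Energy = $53.28 ÷ $0.30/kWh = 177.6 kWh
Runtime = 4 h/day × 30 days = 120 h
Power = 177.6 kWh ÷ 120 h = 1.48 kW = 1480 W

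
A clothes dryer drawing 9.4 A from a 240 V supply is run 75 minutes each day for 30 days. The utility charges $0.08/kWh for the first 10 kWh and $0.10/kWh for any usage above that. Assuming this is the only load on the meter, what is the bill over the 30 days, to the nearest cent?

Power = 9.4 A × 240 V = 2256 W = 2.256 kW
Runtime = 75 min × 30 = 2250 min = 37.5 h
Energy = 2.256 kW × 37.5 h = 84.6 kWh
Tier 1 (0–10 kWh): 10 × $0.08 = $0.8
Above 10 kWh: 74.6 × $0.10 = $7.46
Bill = $8.26

$8.26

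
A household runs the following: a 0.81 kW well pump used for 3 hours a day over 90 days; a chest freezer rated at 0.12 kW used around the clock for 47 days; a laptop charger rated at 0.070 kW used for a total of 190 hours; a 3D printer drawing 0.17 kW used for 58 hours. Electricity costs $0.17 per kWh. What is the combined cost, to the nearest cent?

well pump: Runtime = 3 h/day × 90 days = 270 h
well pump: 0.81 kW × 270 h = 218.7 kWh
chest freezer: Runtime = 24 h × 47 = 1128 h
chest freezer: 0.12 kW × 1128 h = 135.36 kWh
laptop charger: 0.07 kW × 190 h = 13.3 kWh
3D printer: 0.17 kW × 58 h = 9.86 kWh
Total energy = 377.22 kWh
Cost = 377.22 × $0.17 = $64.13

$64.13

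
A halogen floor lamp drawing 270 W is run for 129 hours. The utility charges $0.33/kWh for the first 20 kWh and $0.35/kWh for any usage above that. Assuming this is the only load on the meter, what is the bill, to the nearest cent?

Energy = 0.27 kW × 129 h = 34.83 kWh
Tier 1 (0–20 kWh): 20 × $0.33 = $6.6
Above 20 kWh: 14.83 × $0.35 = $5.1905
Bill = $11.79

$11.79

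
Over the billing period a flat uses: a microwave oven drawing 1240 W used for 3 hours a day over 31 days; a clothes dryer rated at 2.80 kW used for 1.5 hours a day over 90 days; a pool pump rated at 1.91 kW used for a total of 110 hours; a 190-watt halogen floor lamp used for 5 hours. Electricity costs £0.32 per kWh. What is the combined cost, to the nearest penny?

£225.40

microwave oven: Runtime = 3 h/day × 31 days = 93 h
microwave oven: 1.24 kW × 93 h = 115.32 kWh
clothes dryer: Runtime = 1.5 h/day × 90 days = 135 h
clothes dryer: 2.8 kW × 135 h = 378 kWh
pool pump: 1.91 kW × 110 h = 210.1 kWh
halogen floor lamp: 0.19 kW × 5 h = 0.95 kWh
Total energy = 704.37 kWh
Cost = 704.37 × £0.32 = £225.40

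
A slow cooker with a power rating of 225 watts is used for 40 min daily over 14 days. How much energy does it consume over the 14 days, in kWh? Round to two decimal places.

2.10 kWh

Runtime = 40 min × 14 = 560 min = 9.333333… h
Energy = 0.225 kW × 9.333333… h = 2.1 kWh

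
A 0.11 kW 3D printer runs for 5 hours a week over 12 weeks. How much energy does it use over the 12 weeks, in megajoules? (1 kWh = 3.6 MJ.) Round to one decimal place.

Runtime = 5 h/week × 12 weeks = 60 h
Energy = 0.11 kW × 60 h = 6.6 kWh
= 6.6 × 3.6 MJ = 23.8 MJ

23.8 MJ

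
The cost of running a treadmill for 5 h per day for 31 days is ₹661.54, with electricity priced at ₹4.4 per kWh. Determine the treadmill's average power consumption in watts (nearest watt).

Energy = ₹661.54 ÷ ₹4.4/kWh = 150.35 kWh
Runtime = 5 h/day × 31 days = 155 h
Power = 150.35 kWh ÷ 155 h = 0.97 kW = 970 W

970 W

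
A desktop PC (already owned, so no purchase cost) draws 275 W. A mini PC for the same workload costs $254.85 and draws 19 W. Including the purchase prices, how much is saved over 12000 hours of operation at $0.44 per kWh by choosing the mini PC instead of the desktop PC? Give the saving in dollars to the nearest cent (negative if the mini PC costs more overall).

desktop PC: $0.00 + (275/1000) kW × 12000 h × $0.44 = $0.00 + $1452 = $1452
mini PC: $254.85 + (19/1000) kW × 12000 h × $0.44 = $254.85 + $100.32 = $355.17
Saving = $1452 − $355.17 = $1096.83

$1096.83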